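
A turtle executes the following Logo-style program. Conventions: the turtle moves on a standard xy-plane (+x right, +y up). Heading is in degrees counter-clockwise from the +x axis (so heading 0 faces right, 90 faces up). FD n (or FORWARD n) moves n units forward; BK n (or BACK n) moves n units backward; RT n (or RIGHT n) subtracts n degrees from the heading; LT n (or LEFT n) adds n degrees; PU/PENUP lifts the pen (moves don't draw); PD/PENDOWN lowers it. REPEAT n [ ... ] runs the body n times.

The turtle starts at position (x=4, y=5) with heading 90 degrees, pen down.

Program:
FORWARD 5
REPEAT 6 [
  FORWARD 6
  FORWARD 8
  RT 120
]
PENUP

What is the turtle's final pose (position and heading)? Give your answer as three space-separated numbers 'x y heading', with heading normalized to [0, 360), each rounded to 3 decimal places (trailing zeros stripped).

Answer: 4 10 90

Derivation:
Executing turtle program step by step:
Start: pos=(4,5), heading=90, pen down
FD 5: (4,5) -> (4,10) [heading=90, draw]
REPEAT 6 [
  -- iteration 1/6 --
  FD 6: (4,10) -> (4,16) [heading=90, draw]
  FD 8: (4,16) -> (4,24) [heading=90, draw]
  RT 120: heading 90 -> 330
  -- iteration 2/6 --
  FD 6: (4,24) -> (9.196,21) [heading=330, draw]
  FD 8: (9.196,21) -> (16.124,17) [heading=330, draw]
  RT 120: heading 330 -> 210
  -- iteration 3/6 --
  FD 6: (16.124,17) -> (10.928,14) [heading=210, draw]
  FD 8: (10.928,14) -> (4,10) [heading=210, draw]
  RT 120: heading 210 -> 90
  -- iteration 4/6 --
  FD 6: (4,10) -> (4,16) [heading=90, draw]
  FD 8: (4,16) -> (4,24) [heading=90, draw]
  RT 120: heading 90 -> 330
  -- iteration 5/6 --
  FD 6: (4,24) -> (9.196,21) [heading=330, draw]
  FD 8: (9.196,21) -> (16.124,17) [heading=330, draw]
  RT 120: heading 330 -> 210
  -- iteration 6/6 --
  FD 6: (16.124,17) -> (10.928,14) [heading=210, draw]
  FD 8: (10.928,14) -> (4,10) [heading=210, draw]
  RT 120: heading 210 -> 90
]
PU: pen up
Final: pos=(4,10), heading=90, 13 segment(s) drawn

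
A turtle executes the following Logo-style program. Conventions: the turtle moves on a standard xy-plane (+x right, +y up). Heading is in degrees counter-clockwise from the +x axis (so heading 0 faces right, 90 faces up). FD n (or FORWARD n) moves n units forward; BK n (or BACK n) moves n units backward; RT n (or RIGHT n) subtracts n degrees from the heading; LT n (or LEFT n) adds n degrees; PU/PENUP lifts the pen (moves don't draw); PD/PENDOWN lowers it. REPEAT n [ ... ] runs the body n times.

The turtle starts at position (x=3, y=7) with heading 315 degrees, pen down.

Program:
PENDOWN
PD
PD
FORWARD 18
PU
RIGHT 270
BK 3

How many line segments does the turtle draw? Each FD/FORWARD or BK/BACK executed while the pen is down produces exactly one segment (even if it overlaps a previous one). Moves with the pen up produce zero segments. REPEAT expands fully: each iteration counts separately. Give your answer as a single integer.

Answer: 1

Derivation:
Executing turtle program step by step:
Start: pos=(3,7), heading=315, pen down
PD: pen down
PD: pen down
PD: pen down
FD 18: (3,7) -> (15.728,-5.728) [heading=315, draw]
PU: pen up
RT 270: heading 315 -> 45
BK 3: (15.728,-5.728) -> (13.607,-7.849) [heading=45, move]
Final: pos=(13.607,-7.849), heading=45, 1 segment(s) drawn
Segments drawn: 1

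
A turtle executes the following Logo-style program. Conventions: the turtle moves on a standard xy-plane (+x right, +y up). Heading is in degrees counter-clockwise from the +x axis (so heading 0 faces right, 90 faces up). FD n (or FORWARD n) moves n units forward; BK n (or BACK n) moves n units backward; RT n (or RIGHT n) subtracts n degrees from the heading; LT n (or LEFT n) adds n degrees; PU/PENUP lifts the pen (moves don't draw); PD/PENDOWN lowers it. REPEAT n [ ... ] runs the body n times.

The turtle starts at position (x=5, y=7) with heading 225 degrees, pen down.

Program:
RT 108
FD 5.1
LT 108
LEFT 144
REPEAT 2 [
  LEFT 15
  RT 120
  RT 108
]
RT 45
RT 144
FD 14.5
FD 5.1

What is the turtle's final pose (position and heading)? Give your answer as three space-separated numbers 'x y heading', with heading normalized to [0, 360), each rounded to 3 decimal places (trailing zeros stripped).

Executing turtle program step by step:
Start: pos=(5,7), heading=225, pen down
RT 108: heading 225 -> 117
FD 5.1: (5,7) -> (2.685,11.544) [heading=117, draw]
LT 108: heading 117 -> 225
LT 144: heading 225 -> 9
REPEAT 2 [
  -- iteration 1/2 --
  LT 15: heading 9 -> 24
  RT 120: heading 24 -> 264
  RT 108: heading 264 -> 156
  -- iteration 2/2 --
  LT 15: heading 156 -> 171
  RT 120: heading 171 -> 51
  RT 108: heading 51 -> 303
]
RT 45: heading 303 -> 258
RT 144: heading 258 -> 114
FD 14.5: (2.685,11.544) -> (-3.213,24.791) [heading=114, draw]
FD 5.1: (-3.213,24.791) -> (-5.287,29.45) [heading=114, draw]
Final: pos=(-5.287,29.45), heading=114, 3 segment(s) drawn

Answer: -5.287 29.45 114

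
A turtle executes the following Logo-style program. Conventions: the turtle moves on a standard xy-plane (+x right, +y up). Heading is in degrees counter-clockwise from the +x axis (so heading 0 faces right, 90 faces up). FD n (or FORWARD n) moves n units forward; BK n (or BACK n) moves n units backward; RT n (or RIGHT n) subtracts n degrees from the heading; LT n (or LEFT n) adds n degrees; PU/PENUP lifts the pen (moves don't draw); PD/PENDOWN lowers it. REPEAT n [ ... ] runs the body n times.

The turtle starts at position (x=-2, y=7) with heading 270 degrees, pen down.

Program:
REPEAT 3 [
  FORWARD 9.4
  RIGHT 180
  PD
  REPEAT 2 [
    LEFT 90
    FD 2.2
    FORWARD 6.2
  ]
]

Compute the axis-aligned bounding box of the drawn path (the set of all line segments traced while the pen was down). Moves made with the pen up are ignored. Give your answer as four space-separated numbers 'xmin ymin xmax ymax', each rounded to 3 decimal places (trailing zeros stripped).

Answer: -27.2 -46.4 -2 7

Derivation:
Executing turtle program step by step:
Start: pos=(-2,7), heading=270, pen down
REPEAT 3 [
  -- iteration 1/3 --
  FD 9.4: (-2,7) -> (-2,-2.4) [heading=270, draw]
  RT 180: heading 270 -> 90
  PD: pen down
  REPEAT 2 [
    -- iteration 1/2 --
    LT 90: heading 90 -> 180
    FD 2.2: (-2,-2.4) -> (-4.2,-2.4) [heading=180, draw]
    FD 6.2: (-4.2,-2.4) -> (-10.4,-2.4) [heading=180, draw]
    -- iteration 2/2 --
    LT 90: heading 180 -> 270
    FD 2.2: (-10.4,-2.4) -> (-10.4,-4.6) [heading=270, draw]
    FD 6.2: (-10.4,-4.6) -> (-10.4,-10.8) [heading=270, draw]
  ]
  -- iteration 2/3 --
  FD 9.4: (-10.4,-10.8) -> (-10.4,-20.2) [heading=270, draw]
  RT 180: heading 270 -> 90
  PD: pen down
  REPEAT 2 [
    -- iteration 1/2 --
    LT 90: heading 90 -> 180
    FD 2.2: (-10.4,-20.2) -> (-12.6,-20.2) [heading=180, draw]
    FD 6.2: (-12.6,-20.2) -> (-18.8,-20.2) [heading=180, draw]
    -- iteration 2/2 --
    LT 90: heading 180 -> 270
    FD 2.2: (-18.8,-20.2) -> (-18.8,-22.4) [heading=270, draw]
    FD 6.2: (-18.8,-22.4) -> (-18.8,-28.6) [heading=270, draw]
  ]
  -- iteration 3/3 --
  FD 9.4: (-18.8,-28.6) -> (-18.8,-38) [heading=270, draw]
  RT 180: heading 270 -> 90
  PD: pen down
  REPEAT 2 [
    -- iteration 1/2 --
    LT 90: heading 90 -> 180
    FD 2.2: (-18.8,-38) -> (-21,-38) [heading=180, draw]
    FD 6.2: (-21,-38) -> (-27.2,-38) [heading=180, draw]
    -- iteration 2/2 --
    LT 90: heading 180 -> 270
    FD 2.2: (-27.2,-38) -> (-27.2,-40.2) [heading=270, draw]
    FD 6.2: (-27.2,-40.2) -> (-27.2,-46.4) [heading=270, draw]
  ]
]
Final: pos=(-27.2,-46.4), heading=270, 15 segment(s) drawn

Segment endpoints: x in {-27.2, -21, -18.8, -12.6, -10.4, -10.4, -10.4, -4.2, -2, -2}, y in {-46.4, -40.2, -38, -28.6, -22.4, -20.2, -10.8, -4.6, -2.4, -2.4, -2.4, 7}
xmin=-27.2, ymin=-46.4, xmax=-2, ymax=7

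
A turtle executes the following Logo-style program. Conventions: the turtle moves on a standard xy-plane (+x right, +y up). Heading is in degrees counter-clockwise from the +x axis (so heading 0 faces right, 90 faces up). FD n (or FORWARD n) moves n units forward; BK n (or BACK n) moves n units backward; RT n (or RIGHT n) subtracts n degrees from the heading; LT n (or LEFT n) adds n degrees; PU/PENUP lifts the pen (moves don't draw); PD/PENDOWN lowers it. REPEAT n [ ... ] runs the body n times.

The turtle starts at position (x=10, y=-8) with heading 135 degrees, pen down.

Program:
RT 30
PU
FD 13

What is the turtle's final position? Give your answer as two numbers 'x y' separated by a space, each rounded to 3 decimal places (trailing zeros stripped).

Executing turtle program step by step:
Start: pos=(10,-8), heading=135, pen down
RT 30: heading 135 -> 105
PU: pen up
FD 13: (10,-8) -> (6.635,4.557) [heading=105, move]
Final: pos=(6.635,4.557), heading=105, 0 segment(s) drawn

Answer: 6.635 4.557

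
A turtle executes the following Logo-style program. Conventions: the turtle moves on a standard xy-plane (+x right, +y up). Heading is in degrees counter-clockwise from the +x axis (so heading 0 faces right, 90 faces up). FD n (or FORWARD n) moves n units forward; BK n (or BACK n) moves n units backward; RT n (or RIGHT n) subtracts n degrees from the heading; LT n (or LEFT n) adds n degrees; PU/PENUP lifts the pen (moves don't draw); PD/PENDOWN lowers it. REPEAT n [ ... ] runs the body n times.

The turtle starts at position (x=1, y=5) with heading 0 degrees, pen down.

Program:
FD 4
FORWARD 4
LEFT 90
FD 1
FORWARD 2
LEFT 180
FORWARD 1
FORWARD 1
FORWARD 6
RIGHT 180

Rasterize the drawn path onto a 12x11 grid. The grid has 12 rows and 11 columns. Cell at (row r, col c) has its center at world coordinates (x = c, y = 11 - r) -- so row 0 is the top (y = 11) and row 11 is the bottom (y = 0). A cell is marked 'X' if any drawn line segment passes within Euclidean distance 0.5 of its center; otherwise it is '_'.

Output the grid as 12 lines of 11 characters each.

Segment 0: (1,5) -> (5,5)
Segment 1: (5,5) -> (9,5)
Segment 2: (9,5) -> (9,6)
Segment 3: (9,6) -> (9,8)
Segment 4: (9,8) -> (9,7)
Segment 5: (9,7) -> (9,6)
Segment 6: (9,6) -> (9,0)

Answer: ___________
___________
___________
_________X_
_________X_
_________X_
_XXXXXXXXX_
_________X_
_________X_
_________X_
_________X_
_________X_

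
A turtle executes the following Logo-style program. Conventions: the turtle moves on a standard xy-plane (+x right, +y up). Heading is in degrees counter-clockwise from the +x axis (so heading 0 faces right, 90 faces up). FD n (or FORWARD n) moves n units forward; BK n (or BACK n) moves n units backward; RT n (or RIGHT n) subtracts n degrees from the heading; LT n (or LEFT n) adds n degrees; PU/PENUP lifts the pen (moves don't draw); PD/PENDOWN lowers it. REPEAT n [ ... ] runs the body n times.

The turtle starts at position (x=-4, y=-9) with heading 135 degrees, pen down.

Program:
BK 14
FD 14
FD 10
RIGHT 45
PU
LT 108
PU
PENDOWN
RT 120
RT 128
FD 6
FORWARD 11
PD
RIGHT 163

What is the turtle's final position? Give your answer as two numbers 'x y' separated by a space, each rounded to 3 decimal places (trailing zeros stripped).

Executing turtle program step by step:
Start: pos=(-4,-9), heading=135, pen down
BK 14: (-4,-9) -> (5.899,-18.899) [heading=135, draw]
FD 14: (5.899,-18.899) -> (-4,-9) [heading=135, draw]
FD 10: (-4,-9) -> (-11.071,-1.929) [heading=135, draw]
RT 45: heading 135 -> 90
PU: pen up
LT 108: heading 90 -> 198
PU: pen up
PD: pen down
RT 120: heading 198 -> 78
RT 128: heading 78 -> 310
FD 6: (-11.071,-1.929) -> (-7.214,-6.525) [heading=310, draw]
FD 11: (-7.214,-6.525) -> (-0.144,-14.952) [heading=310, draw]
PD: pen down
RT 163: heading 310 -> 147
Final: pos=(-0.144,-14.952), heading=147, 5 segment(s) drawn

Answer: -0.144 -14.952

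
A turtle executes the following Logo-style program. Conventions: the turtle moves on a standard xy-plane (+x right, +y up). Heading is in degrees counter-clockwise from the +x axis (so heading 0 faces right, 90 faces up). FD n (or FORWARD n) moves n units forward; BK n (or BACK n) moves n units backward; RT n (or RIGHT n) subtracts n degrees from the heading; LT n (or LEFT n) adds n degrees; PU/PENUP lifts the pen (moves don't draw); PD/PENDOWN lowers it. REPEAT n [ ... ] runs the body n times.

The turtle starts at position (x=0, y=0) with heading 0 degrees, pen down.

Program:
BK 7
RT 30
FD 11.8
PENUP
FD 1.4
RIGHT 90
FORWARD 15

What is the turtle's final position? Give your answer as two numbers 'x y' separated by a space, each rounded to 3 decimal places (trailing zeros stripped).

Executing turtle program step by step:
Start: pos=(0,0), heading=0, pen down
BK 7: (0,0) -> (-7,0) [heading=0, draw]
RT 30: heading 0 -> 330
FD 11.8: (-7,0) -> (3.219,-5.9) [heading=330, draw]
PU: pen up
FD 1.4: (3.219,-5.9) -> (4.432,-6.6) [heading=330, move]
RT 90: heading 330 -> 240
FD 15: (4.432,-6.6) -> (-3.068,-19.59) [heading=240, move]
Final: pos=(-3.068,-19.59), heading=240, 2 segment(s) drawn

Answer: -3.068 -19.59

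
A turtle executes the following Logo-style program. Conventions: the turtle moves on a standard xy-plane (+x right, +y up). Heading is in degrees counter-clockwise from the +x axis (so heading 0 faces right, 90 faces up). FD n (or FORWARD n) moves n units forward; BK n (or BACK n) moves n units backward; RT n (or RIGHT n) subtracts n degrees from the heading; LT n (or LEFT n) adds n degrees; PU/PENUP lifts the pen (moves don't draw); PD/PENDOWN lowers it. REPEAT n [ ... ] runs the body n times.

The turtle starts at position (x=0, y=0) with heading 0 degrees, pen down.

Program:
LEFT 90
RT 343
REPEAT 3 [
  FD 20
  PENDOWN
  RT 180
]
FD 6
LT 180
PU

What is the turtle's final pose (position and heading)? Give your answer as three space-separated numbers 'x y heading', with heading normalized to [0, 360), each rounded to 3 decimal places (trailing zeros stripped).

Executing turtle program step by step:
Start: pos=(0,0), heading=0, pen down
LT 90: heading 0 -> 90
RT 343: heading 90 -> 107
REPEAT 3 [
  -- iteration 1/3 --
  FD 20: (0,0) -> (-5.847,19.126) [heading=107, draw]
  PD: pen down
  RT 180: heading 107 -> 287
  -- iteration 2/3 --
  FD 20: (-5.847,19.126) -> (0,0) [heading=287, draw]
  PD: pen down
  RT 180: heading 287 -> 107
  -- iteration 3/3 --
  FD 20: (0,0) -> (-5.847,19.126) [heading=107, draw]
  PD: pen down
  RT 180: heading 107 -> 287
]
FD 6: (-5.847,19.126) -> (-4.093,13.388) [heading=287, draw]
LT 180: heading 287 -> 107
PU: pen up
Final: pos=(-4.093,13.388), heading=107, 4 segment(s) drawn

Answer: -4.093 13.388 107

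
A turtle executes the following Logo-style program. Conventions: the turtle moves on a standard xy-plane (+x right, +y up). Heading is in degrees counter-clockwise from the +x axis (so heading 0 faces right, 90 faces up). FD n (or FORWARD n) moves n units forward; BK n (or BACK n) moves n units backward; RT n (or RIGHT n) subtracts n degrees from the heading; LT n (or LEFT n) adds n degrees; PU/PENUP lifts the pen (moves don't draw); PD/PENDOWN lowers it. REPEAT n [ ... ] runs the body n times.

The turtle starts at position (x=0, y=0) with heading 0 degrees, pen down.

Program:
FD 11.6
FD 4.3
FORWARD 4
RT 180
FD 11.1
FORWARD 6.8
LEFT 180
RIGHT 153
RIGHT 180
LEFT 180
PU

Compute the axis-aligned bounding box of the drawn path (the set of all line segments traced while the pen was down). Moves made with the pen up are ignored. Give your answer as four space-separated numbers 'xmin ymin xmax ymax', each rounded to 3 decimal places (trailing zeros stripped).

Answer: 0 0 19.9 0

Derivation:
Executing turtle program step by step:
Start: pos=(0,0), heading=0, pen down
FD 11.6: (0,0) -> (11.6,0) [heading=0, draw]
FD 4.3: (11.6,0) -> (15.9,0) [heading=0, draw]
FD 4: (15.9,0) -> (19.9,0) [heading=0, draw]
RT 180: heading 0 -> 180
FD 11.1: (19.9,0) -> (8.8,0) [heading=180, draw]
FD 6.8: (8.8,0) -> (2,0) [heading=180, draw]
LT 180: heading 180 -> 0
RT 153: heading 0 -> 207
RT 180: heading 207 -> 27
LT 180: heading 27 -> 207
PU: pen up
Final: pos=(2,0), heading=207, 5 segment(s) drawn

Segment endpoints: x in {0, 2, 8.8, 11.6, 15.9, 19.9}, y in {0, 0, 0}
xmin=0, ymin=0, xmax=19.9, ymax=0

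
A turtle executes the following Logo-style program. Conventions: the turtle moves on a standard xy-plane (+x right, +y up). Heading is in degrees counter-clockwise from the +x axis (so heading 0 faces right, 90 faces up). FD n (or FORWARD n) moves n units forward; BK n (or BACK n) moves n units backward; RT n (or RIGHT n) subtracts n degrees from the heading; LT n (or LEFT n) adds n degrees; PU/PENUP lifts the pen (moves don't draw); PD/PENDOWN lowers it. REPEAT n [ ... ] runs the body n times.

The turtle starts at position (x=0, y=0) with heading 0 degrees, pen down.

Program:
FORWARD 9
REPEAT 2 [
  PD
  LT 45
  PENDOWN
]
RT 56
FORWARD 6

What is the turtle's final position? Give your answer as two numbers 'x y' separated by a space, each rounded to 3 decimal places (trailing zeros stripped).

Executing turtle program step by step:
Start: pos=(0,0), heading=0, pen down
FD 9: (0,0) -> (9,0) [heading=0, draw]
REPEAT 2 [
  -- iteration 1/2 --
  PD: pen down
  LT 45: heading 0 -> 45
  PD: pen down
  -- iteration 2/2 --
  PD: pen down
  LT 45: heading 45 -> 90
  PD: pen down
]
RT 56: heading 90 -> 34
FD 6: (9,0) -> (13.974,3.355) [heading=34, draw]
Final: pos=(13.974,3.355), heading=34, 2 segment(s) drawn

Answer: 13.974 3.355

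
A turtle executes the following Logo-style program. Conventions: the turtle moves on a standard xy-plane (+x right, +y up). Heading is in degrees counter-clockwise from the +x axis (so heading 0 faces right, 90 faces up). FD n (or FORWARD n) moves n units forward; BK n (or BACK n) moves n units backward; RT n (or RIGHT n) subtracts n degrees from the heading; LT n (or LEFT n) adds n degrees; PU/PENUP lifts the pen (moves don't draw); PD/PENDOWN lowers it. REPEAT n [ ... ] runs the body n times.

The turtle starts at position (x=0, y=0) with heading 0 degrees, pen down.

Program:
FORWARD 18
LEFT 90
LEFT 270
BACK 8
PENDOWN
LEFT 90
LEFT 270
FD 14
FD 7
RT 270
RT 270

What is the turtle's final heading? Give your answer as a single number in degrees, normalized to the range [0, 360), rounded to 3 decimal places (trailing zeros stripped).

Executing turtle program step by step:
Start: pos=(0,0), heading=0, pen down
FD 18: (0,0) -> (18,0) [heading=0, draw]
LT 90: heading 0 -> 90
LT 270: heading 90 -> 0
BK 8: (18,0) -> (10,0) [heading=0, draw]
PD: pen down
LT 90: heading 0 -> 90
LT 270: heading 90 -> 0
FD 14: (10,0) -> (24,0) [heading=0, draw]
FD 7: (24,0) -> (31,0) [heading=0, draw]
RT 270: heading 0 -> 90
RT 270: heading 90 -> 180
Final: pos=(31,0), heading=180, 4 segment(s) drawn

Answer: 180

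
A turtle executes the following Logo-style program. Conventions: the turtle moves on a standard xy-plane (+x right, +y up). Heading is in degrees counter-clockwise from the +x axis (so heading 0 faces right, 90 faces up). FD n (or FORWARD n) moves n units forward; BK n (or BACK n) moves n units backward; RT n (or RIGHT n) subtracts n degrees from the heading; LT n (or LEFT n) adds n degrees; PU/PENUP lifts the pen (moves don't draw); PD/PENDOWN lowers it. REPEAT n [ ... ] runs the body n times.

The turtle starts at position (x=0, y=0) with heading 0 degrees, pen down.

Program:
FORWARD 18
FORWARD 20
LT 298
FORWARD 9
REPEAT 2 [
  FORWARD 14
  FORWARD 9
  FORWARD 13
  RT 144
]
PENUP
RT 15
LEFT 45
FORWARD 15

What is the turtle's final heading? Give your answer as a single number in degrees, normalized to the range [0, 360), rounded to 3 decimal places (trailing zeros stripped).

Executing turtle program step by step:
Start: pos=(0,0), heading=0, pen down
FD 18: (0,0) -> (18,0) [heading=0, draw]
FD 20: (18,0) -> (38,0) [heading=0, draw]
LT 298: heading 0 -> 298
FD 9: (38,0) -> (42.225,-7.947) [heading=298, draw]
REPEAT 2 [
  -- iteration 1/2 --
  FD 14: (42.225,-7.947) -> (48.798,-20.308) [heading=298, draw]
  FD 9: (48.798,-20.308) -> (53.023,-28.254) [heading=298, draw]
  FD 13: (53.023,-28.254) -> (59.126,-39.733) [heading=298, draw]
  RT 144: heading 298 -> 154
  -- iteration 2/2 --
  FD 14: (59.126,-39.733) -> (46.543,-33.595) [heading=154, draw]
  FD 9: (46.543,-33.595) -> (38.454,-29.65) [heading=154, draw]
  FD 13: (38.454,-29.65) -> (26.77,-23.951) [heading=154, draw]
  RT 144: heading 154 -> 10
]
PU: pen up
RT 15: heading 10 -> 355
LT 45: heading 355 -> 40
FD 15: (26.77,-23.951) -> (38.26,-14.309) [heading=40, move]
Final: pos=(38.26,-14.309), heading=40, 9 segment(s) drawn

Answer: 40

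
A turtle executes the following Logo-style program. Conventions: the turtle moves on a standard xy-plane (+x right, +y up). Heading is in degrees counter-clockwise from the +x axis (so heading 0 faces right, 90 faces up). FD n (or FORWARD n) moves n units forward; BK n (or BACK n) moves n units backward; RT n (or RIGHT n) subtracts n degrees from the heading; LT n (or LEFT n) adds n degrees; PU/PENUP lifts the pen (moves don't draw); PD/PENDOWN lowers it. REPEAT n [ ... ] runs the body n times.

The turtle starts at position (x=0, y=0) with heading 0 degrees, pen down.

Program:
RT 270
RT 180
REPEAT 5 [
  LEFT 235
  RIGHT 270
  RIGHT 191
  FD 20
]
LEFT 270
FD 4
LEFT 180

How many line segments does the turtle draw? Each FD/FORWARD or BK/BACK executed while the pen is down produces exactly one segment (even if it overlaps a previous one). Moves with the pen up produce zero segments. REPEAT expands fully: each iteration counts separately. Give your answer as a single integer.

Answer: 6

Derivation:
Executing turtle program step by step:
Start: pos=(0,0), heading=0, pen down
RT 270: heading 0 -> 90
RT 180: heading 90 -> 270
REPEAT 5 [
  -- iteration 1/5 --
  LT 235: heading 270 -> 145
  RT 270: heading 145 -> 235
  RT 191: heading 235 -> 44
  FD 20: (0,0) -> (14.387,13.893) [heading=44, draw]
  -- iteration 2/5 --
  LT 235: heading 44 -> 279
  RT 270: heading 279 -> 9
  RT 191: heading 9 -> 178
  FD 20: (14.387,13.893) -> (-5.601,14.591) [heading=178, draw]
  -- iteration 3/5 --
  LT 235: heading 178 -> 53
  RT 270: heading 53 -> 143
  RT 191: heading 143 -> 312
  FD 20: (-5.601,14.591) -> (7.782,-0.272) [heading=312, draw]
  -- iteration 4/5 --
  LT 235: heading 312 -> 187
  RT 270: heading 187 -> 277
  RT 191: heading 277 -> 86
  FD 20: (7.782,-0.272) -> (9.177,19.68) [heading=86, draw]
  -- iteration 5/5 --
  LT 235: heading 86 -> 321
  RT 270: heading 321 -> 51
  RT 191: heading 51 -> 220
  FD 20: (9.177,19.68) -> (-6.144,6.824) [heading=220, draw]
]
LT 270: heading 220 -> 130
FD 4: (-6.144,6.824) -> (-8.715,9.888) [heading=130, draw]
LT 180: heading 130 -> 310
Final: pos=(-8.715,9.888), heading=310, 6 segment(s) drawn
Segments drawn: 6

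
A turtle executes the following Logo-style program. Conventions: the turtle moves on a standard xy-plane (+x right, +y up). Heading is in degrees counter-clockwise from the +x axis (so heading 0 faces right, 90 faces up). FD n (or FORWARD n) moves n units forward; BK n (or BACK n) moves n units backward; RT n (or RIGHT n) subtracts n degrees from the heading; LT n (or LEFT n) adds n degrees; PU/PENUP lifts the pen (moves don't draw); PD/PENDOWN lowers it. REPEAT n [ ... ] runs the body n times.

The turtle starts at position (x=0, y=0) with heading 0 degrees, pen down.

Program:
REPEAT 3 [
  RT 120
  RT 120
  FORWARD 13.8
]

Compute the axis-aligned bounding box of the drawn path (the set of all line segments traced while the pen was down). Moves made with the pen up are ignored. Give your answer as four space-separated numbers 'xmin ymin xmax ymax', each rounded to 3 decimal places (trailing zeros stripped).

Executing turtle program step by step:
Start: pos=(0,0), heading=0, pen down
REPEAT 3 [
  -- iteration 1/3 --
  RT 120: heading 0 -> 240
  RT 120: heading 240 -> 120
  FD 13.8: (0,0) -> (-6.9,11.951) [heading=120, draw]
  -- iteration 2/3 --
  RT 120: heading 120 -> 0
  RT 120: heading 0 -> 240
  FD 13.8: (-6.9,11.951) -> (-13.8,0) [heading=240, draw]
  -- iteration 3/3 --
  RT 120: heading 240 -> 120
  RT 120: heading 120 -> 0
  FD 13.8: (-13.8,0) -> (0,0) [heading=0, draw]
]
Final: pos=(0,0), heading=0, 3 segment(s) drawn

Segment endpoints: x in {-13.8, -6.9, 0, 0}, y in {0, 0, 0, 11.951}
xmin=-13.8, ymin=0, xmax=0, ymax=11.951

Answer: -13.8 0 0 11.951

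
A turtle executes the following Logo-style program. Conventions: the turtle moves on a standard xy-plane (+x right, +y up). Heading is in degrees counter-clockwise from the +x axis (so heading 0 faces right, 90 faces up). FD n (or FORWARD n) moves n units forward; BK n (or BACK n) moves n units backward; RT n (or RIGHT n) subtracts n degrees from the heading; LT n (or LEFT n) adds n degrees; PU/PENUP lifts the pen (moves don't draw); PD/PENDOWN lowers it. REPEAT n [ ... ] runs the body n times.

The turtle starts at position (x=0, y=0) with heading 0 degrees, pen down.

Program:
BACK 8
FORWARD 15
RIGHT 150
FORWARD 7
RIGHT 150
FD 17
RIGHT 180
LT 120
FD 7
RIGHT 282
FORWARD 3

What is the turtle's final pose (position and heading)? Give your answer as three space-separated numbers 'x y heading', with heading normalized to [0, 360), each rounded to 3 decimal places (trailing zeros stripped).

Answer: 17.062 14.157 78

Derivation:
Executing turtle program step by step:
Start: pos=(0,0), heading=0, pen down
BK 8: (0,0) -> (-8,0) [heading=0, draw]
FD 15: (-8,0) -> (7,0) [heading=0, draw]
RT 150: heading 0 -> 210
FD 7: (7,0) -> (0.938,-3.5) [heading=210, draw]
RT 150: heading 210 -> 60
FD 17: (0.938,-3.5) -> (9.438,11.222) [heading=60, draw]
RT 180: heading 60 -> 240
LT 120: heading 240 -> 0
FD 7: (9.438,11.222) -> (16.438,11.222) [heading=0, draw]
RT 282: heading 0 -> 78
FD 3: (16.438,11.222) -> (17.062,14.157) [heading=78, draw]
Final: pos=(17.062,14.157), heading=78, 6 segment(s) drawn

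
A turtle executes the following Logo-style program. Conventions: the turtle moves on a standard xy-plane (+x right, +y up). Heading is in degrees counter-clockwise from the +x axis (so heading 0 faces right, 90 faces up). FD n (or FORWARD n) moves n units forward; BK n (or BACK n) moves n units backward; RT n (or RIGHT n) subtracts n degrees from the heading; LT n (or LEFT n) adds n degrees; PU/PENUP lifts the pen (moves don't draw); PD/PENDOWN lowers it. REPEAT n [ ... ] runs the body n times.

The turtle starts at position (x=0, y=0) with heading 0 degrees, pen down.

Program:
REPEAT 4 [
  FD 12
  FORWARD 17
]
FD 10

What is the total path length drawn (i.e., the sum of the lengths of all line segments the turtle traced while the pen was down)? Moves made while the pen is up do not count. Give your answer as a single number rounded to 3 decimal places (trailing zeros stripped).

Executing turtle program step by step:
Start: pos=(0,0), heading=0, pen down
REPEAT 4 [
  -- iteration 1/4 --
  FD 12: (0,0) -> (12,0) [heading=0, draw]
  FD 17: (12,0) -> (29,0) [heading=0, draw]
  -- iteration 2/4 --
  FD 12: (29,0) -> (41,0) [heading=0, draw]
  FD 17: (41,0) -> (58,0) [heading=0, draw]
  -- iteration 3/4 --
  FD 12: (58,0) -> (70,0) [heading=0, draw]
  FD 17: (70,0) -> (87,0) [heading=0, draw]
  -- iteration 4/4 --
  FD 12: (87,0) -> (99,0) [heading=0, draw]
  FD 17: (99,0) -> (116,0) [heading=0, draw]
]
FD 10: (116,0) -> (126,0) [heading=0, draw]
Final: pos=(126,0), heading=0, 9 segment(s) drawn

Segment lengths:
  seg 1: (0,0) -> (12,0), length = 12
  seg 2: (12,0) -> (29,0), length = 17
  seg 3: (29,0) -> (41,0), length = 12
  seg 4: (41,0) -> (58,0), length = 17
  seg 5: (58,0) -> (70,0), length = 12
  seg 6: (70,0) -> (87,0), length = 17
  seg 7: (87,0) -> (99,0), length = 12
  seg 8: (99,0) -> (116,0), length = 17
  seg 9: (116,0) -> (126,0), length = 10
Total = 126

Answer: 126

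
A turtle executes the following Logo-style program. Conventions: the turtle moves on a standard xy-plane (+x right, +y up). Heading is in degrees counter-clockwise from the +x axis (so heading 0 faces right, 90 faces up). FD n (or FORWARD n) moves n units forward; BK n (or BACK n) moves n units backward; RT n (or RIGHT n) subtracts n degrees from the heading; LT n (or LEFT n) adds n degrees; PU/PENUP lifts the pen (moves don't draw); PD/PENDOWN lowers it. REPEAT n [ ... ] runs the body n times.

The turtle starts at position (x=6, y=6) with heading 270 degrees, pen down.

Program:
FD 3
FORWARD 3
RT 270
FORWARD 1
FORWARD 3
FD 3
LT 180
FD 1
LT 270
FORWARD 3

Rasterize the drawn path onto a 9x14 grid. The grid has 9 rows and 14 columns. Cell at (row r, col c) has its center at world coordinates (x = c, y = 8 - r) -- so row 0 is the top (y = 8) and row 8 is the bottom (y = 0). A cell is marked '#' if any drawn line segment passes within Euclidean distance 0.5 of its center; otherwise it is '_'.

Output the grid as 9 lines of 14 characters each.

Segment 0: (6,6) -> (6,3)
Segment 1: (6,3) -> (6,0)
Segment 2: (6,0) -> (7,0)
Segment 3: (7,0) -> (10,0)
Segment 4: (10,0) -> (13,0)
Segment 5: (13,0) -> (12,0)
Segment 6: (12,0) -> (12,3)

Answer: ______________
______________
______#_______
______#_______
______#_______
______#_____#_
______#_____#_
______#_____#_
______########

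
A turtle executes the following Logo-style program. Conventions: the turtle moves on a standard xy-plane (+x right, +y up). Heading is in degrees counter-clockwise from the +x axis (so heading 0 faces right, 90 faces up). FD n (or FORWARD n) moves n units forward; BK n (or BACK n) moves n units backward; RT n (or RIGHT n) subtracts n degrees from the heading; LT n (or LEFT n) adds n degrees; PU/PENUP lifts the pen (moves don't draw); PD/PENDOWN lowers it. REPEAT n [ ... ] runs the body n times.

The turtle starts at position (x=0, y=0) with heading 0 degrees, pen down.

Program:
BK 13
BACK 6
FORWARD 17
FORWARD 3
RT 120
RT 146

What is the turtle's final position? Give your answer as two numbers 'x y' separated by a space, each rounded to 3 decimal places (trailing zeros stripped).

Executing turtle program step by step:
Start: pos=(0,0), heading=0, pen down
BK 13: (0,0) -> (-13,0) [heading=0, draw]
BK 6: (-13,0) -> (-19,0) [heading=0, draw]
FD 17: (-19,0) -> (-2,0) [heading=0, draw]
FD 3: (-2,0) -> (1,0) [heading=0, draw]
RT 120: heading 0 -> 240
RT 146: heading 240 -> 94
Final: pos=(1,0), heading=94, 4 segment(s) drawn

Answer: 1 0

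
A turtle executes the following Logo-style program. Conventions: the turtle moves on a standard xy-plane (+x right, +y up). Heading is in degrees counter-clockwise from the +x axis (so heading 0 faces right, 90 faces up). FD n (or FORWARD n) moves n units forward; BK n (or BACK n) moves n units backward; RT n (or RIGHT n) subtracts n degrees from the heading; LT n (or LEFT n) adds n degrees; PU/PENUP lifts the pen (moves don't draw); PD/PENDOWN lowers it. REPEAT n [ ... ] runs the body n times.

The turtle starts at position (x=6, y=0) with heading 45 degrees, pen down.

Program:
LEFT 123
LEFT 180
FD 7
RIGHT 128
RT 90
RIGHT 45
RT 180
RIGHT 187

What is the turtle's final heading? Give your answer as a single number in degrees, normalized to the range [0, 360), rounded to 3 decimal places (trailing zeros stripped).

Answer: 78

Derivation:
Executing turtle program step by step:
Start: pos=(6,0), heading=45, pen down
LT 123: heading 45 -> 168
LT 180: heading 168 -> 348
FD 7: (6,0) -> (12.847,-1.455) [heading=348, draw]
RT 128: heading 348 -> 220
RT 90: heading 220 -> 130
RT 45: heading 130 -> 85
RT 180: heading 85 -> 265
RT 187: heading 265 -> 78
Final: pos=(12.847,-1.455), heading=78, 1 segment(s) drawn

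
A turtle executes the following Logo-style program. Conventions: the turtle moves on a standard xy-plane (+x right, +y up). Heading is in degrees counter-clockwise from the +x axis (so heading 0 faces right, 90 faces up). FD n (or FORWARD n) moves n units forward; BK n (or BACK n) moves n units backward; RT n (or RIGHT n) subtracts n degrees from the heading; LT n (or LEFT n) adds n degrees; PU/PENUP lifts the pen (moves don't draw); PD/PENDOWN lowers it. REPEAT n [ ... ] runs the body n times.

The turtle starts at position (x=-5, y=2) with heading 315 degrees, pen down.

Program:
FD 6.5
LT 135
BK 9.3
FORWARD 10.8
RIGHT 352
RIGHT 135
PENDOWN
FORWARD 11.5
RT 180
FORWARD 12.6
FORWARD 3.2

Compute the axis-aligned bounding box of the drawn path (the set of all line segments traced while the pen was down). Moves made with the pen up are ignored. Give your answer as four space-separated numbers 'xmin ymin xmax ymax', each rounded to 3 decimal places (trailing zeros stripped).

Executing turtle program step by step:
Start: pos=(-5,2), heading=315, pen down
FD 6.5: (-5,2) -> (-0.404,-2.596) [heading=315, draw]
LT 135: heading 315 -> 90
BK 9.3: (-0.404,-2.596) -> (-0.404,-11.896) [heading=90, draw]
FD 10.8: (-0.404,-11.896) -> (-0.404,-1.096) [heading=90, draw]
RT 352: heading 90 -> 98
RT 135: heading 98 -> 323
PD: pen down
FD 11.5: (-0.404,-1.096) -> (8.781,-8.017) [heading=323, draw]
RT 180: heading 323 -> 143
FD 12.6: (8.781,-8.017) -> (-1.282,-0.434) [heading=143, draw]
FD 3.2: (-1.282,-0.434) -> (-3.838,1.492) [heading=143, draw]
Final: pos=(-3.838,1.492), heading=143, 6 segment(s) drawn

Segment endpoints: x in {-5, -3.838, -1.282, -0.404, -0.404, -0.404, 8.781}, y in {-11.896, -8.017, -2.596, -1.096, -0.434, 1.492, 2}
xmin=-5, ymin=-11.896, xmax=8.781, ymax=2

Answer: -5 -11.896 8.781 2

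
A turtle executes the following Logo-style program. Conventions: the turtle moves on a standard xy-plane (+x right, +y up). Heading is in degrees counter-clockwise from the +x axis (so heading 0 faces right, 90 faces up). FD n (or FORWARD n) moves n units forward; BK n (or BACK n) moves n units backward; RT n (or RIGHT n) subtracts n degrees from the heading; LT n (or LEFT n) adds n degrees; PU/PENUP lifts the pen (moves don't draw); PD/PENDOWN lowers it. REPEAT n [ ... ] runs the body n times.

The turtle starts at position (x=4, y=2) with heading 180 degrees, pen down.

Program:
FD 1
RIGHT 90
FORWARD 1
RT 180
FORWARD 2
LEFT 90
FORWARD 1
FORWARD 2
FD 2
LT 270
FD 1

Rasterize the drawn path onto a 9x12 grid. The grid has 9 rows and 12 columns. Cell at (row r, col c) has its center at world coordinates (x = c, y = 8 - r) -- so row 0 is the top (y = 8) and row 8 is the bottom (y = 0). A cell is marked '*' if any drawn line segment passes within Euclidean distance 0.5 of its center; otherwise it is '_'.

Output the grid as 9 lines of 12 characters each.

Segment 0: (4,2) -> (3,2)
Segment 1: (3,2) -> (3,3)
Segment 2: (3,3) -> (3,1)
Segment 3: (3,1) -> (4,1)
Segment 4: (4,1) -> (6,1)
Segment 5: (6,1) -> (8,1)
Segment 6: (8,1) -> (8,0)

Answer: ____________
____________
____________
____________
____________
___*________
___**_______
___******___
________*___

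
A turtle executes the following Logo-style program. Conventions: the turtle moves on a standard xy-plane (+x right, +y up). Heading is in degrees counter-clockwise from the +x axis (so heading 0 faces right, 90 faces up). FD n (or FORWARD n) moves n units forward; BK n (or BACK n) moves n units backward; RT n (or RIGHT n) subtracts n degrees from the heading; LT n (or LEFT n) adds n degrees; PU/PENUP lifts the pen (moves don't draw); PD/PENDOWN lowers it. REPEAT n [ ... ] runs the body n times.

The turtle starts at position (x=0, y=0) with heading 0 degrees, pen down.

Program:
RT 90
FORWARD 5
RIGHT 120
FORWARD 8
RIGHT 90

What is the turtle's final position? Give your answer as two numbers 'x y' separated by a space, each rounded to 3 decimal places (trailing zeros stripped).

Answer: -6.928 -1

Derivation:
Executing turtle program step by step:
Start: pos=(0,0), heading=0, pen down
RT 90: heading 0 -> 270
FD 5: (0,0) -> (0,-5) [heading=270, draw]
RT 120: heading 270 -> 150
FD 8: (0,-5) -> (-6.928,-1) [heading=150, draw]
RT 90: heading 150 -> 60
Final: pos=(-6.928,-1), heading=60, 2 segment(s) drawn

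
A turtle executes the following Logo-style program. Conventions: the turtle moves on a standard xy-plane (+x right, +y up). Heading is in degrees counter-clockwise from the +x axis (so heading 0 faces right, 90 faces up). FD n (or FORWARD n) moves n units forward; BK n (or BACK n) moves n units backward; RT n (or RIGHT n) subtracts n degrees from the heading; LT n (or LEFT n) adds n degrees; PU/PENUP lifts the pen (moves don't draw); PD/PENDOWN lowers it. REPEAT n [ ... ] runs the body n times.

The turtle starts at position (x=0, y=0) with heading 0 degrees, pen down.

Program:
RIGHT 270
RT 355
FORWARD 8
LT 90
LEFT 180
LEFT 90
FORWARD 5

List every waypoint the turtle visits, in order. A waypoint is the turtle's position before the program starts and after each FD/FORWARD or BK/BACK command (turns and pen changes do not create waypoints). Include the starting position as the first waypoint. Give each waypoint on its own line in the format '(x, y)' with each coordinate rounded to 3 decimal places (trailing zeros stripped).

Answer: (0, 0)
(-0.697, 7.97)
(-1.133, 12.951)

Derivation:
Executing turtle program step by step:
Start: pos=(0,0), heading=0, pen down
RT 270: heading 0 -> 90
RT 355: heading 90 -> 95
FD 8: (0,0) -> (-0.697,7.97) [heading=95, draw]
LT 90: heading 95 -> 185
LT 180: heading 185 -> 5
LT 90: heading 5 -> 95
FD 5: (-0.697,7.97) -> (-1.133,12.951) [heading=95, draw]
Final: pos=(-1.133,12.951), heading=95, 2 segment(s) drawn
Waypoints (3 total):
(0, 0)
(-0.697, 7.97)
(-1.133, 12.951)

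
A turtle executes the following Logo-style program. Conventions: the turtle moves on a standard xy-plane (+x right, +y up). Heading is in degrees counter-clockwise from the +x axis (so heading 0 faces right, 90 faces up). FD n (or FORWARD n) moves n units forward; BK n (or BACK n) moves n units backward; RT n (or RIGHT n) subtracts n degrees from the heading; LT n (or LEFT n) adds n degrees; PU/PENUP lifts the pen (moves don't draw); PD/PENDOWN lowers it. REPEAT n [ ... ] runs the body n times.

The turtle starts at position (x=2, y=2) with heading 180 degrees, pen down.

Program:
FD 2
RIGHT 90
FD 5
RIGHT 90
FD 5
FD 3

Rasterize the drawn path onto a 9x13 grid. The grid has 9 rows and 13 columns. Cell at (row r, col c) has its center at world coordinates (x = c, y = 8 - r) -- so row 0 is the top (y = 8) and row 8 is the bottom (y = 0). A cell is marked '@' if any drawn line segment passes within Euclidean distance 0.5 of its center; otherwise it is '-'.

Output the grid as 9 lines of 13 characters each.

Segment 0: (2,2) -> (0,2)
Segment 1: (0,2) -> (0,7)
Segment 2: (0,7) -> (5,7)
Segment 3: (5,7) -> (8,7)

Answer: -------------
@@@@@@@@@----
@------------
@------------
@------------
@------------
@@@----------
-------------
-------------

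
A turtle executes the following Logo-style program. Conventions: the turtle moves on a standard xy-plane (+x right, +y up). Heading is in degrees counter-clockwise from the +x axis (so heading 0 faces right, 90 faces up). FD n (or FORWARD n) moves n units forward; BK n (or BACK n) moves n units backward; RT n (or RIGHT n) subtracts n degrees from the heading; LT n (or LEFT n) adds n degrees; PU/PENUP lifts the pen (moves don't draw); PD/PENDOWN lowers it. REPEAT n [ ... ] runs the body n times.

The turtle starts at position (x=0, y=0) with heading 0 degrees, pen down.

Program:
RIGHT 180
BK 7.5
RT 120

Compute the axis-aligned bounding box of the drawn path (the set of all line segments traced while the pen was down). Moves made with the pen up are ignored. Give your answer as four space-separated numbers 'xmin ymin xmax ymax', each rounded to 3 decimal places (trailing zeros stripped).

Answer: 0 0 7.5 0

Derivation:
Executing turtle program step by step:
Start: pos=(0,0), heading=0, pen down
RT 180: heading 0 -> 180
BK 7.5: (0,0) -> (7.5,0) [heading=180, draw]
RT 120: heading 180 -> 60
Final: pos=(7.5,0), heading=60, 1 segment(s) drawn

Segment endpoints: x in {0, 7.5}, y in {0, 0}
xmin=0, ymin=0, xmax=7.5, ymax=0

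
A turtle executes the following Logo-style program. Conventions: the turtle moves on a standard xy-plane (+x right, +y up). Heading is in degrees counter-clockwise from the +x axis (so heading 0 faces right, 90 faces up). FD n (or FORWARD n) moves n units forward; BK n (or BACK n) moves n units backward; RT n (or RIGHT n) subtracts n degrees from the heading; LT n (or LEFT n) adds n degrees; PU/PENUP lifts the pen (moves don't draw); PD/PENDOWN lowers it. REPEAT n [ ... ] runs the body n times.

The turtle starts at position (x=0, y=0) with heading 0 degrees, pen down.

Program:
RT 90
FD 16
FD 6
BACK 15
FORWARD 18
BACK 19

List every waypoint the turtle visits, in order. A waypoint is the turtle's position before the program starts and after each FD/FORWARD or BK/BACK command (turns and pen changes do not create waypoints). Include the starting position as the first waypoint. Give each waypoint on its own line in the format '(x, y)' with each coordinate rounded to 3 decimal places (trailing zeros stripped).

Answer: (0, 0)
(0, -16)
(0, -22)
(0, -7)
(0, -25)
(0, -6)

Derivation:
Executing turtle program step by step:
Start: pos=(0,0), heading=0, pen down
RT 90: heading 0 -> 270
FD 16: (0,0) -> (0,-16) [heading=270, draw]
FD 6: (0,-16) -> (0,-22) [heading=270, draw]
BK 15: (0,-22) -> (0,-7) [heading=270, draw]
FD 18: (0,-7) -> (0,-25) [heading=270, draw]
BK 19: (0,-25) -> (0,-6) [heading=270, draw]
Final: pos=(0,-6), heading=270, 5 segment(s) drawn
Waypoints (6 total):
(0, 0)
(0, -16)
(0, -22)
(0, -7)
(0, -25)
(0, -6)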